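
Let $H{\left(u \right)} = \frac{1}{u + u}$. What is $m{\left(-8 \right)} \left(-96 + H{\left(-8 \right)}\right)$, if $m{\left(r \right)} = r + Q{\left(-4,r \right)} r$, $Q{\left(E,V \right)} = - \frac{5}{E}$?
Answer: $\frac{13833}{8} \approx 1729.1$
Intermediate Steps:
$m{\left(r \right)} = \frac{9 r}{4}$ ($m{\left(r \right)} = r + - \frac{5}{-4} r = r + \left(-5\right) \left(- \frac{1}{4}\right) r = r + \frac{5 r}{4} = \frac{9 r}{4}$)
$H{\left(u \right)} = \frac{1}{2 u}$
$m{\left(-8 \right)} \left(-96 + H{\left(-8 \right)}\right) = \frac{9}{4} \left(-8\right) \left(-96 + \frac{1}{2 \left(-8\right)}\right) = - 18 \left(-96 + \frac{1}{2} \left(- \frac{1}{8}\right)\right) = - 18 \left(-96 - \frac{1}{16}\right) = \left(-18\right) \left(- \frac{1537}{16}\right) = \frac{13833}{8}$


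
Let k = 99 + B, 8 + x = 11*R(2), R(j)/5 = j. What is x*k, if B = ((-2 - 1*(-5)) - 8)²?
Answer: 12648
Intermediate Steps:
R(j) = 5*j
B = 25 (B = ((-2 + 5) - 8)² = (3 - 8)² = (-5)² = 25)
x = 102 (x = -8 + 11*(5*2) = -8 + 11*10 = -8 + 110 = 102)
k = 124 (k = 99 + 25 = 124)
x*k = 102*124 = 12648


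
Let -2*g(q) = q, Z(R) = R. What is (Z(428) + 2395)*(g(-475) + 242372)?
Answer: 1369773237/2 ≈ 6.8489e+8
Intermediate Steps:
g(q) = -q/2
(Z(428) + 2395)*(g(-475) + 242372) = (428 + 2395)*(-½*(-475) + 242372) = 2823*(475/2 + 242372) = 2823*(485219/2) = 1369773237/2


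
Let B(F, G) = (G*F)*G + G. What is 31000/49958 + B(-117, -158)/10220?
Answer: -5200278581/18234670 ≈ -285.19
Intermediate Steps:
B(F, G) = G + F*G² (B(F, G) = (F*G)*G + G = F*G² + G = G + F*G²)
31000/49958 + B(-117, -158)/10220 = 31000/49958 - 158*(1 - 117*(-158))/10220 = 31000*(1/49958) - 158*(1 + 18486)*(1/10220) = 15500/24979 - 158*18487*(1/10220) = 15500/24979 - 2920946*1/10220 = 15500/24979 - 208639/730 = -5200278581/18234670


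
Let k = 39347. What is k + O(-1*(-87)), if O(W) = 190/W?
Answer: 3423379/87 ≈ 39349.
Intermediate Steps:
k + O(-1*(-87)) = 39347 + 190/((-1*(-87))) = 39347 + 190/87 = 3423379/87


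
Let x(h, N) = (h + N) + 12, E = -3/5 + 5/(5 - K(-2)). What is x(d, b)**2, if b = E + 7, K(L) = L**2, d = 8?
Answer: 24649/25 ≈ 985.96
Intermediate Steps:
E = 22/5 (E = -3/5 + 5/(5 - 1*(-2)**2) = -3*1/5 + 5/(5 - 1*4) = -3/5 + 5/(5 - 4) = -3/5 + 5/1 = -3/5 + 5*1 = -3/5 + 5 = 22/5 ≈ 4.4000)
b = 57/5 (b = 22/5 + 7 = 57/5 ≈ 11.400)
x(h, N) = 12 + N + h (x(h, N) = (N + h) + 12 = 12 + N + h)
x(d, b)**2 = (12 + 57/5 + 8)**2 = (157/5)**2 = 24649/25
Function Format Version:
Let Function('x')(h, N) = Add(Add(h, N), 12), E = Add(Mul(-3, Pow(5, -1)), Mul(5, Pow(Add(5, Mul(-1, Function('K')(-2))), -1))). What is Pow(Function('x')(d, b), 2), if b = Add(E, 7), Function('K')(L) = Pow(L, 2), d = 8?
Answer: Rational(24649, 25) ≈ 985.96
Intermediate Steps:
E = Rational(22, 5) (E = Add(Mul(-3, Pow(5, -1)), Mul(5, Pow(Add(5, Mul(-1, Pow(-2, 2))), -1))) = Add(Mul(-3, Rational(1, 5)), Mul(5, Pow(Add(5, Mul(-1, 4)), -1))) = Add(Rational(-3, 5), Mul(5, Pow(Add(5, -4), -1))) = Add(Rational(-3, 5), Mul(5, Pow(1, -1))) = Add(Rational(-3, 5), Mul(5, 1)) = Add(Rational(-3, 5), 5) = Rational(22, 5) ≈ 4.4000)
b = Rational(57, 5) (b = Add(Rational(22, 5), 7) = Rational(57, 5) ≈ 11.400)
Function('x')(h, N) = Add(12, N, h) (Function('x')(h, N) = Add(Add(N, h), 12) = Add(12, N, h))
Pow(Function('x')(d, b), 2) = Pow(Add(12, Rational(57, 5), 8), 2) = Pow(Rational(157, 5), 2) = Rational(24649, 25)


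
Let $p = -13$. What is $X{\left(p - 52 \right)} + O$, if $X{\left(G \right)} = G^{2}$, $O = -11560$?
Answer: $-7335$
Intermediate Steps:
$X{\left(p - 52 \right)} + O = \left(-13 - 52\right)^{2} - 11560 = \left(-65\right)^{2} - 11560 = 4225 - 11560 = -7335$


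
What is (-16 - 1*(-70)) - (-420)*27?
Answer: 11394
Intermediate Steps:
(-16 - 1*(-70)) - (-420)*27 = (-16 + 70) - 84*(-135) = 54 + 11340 = 11394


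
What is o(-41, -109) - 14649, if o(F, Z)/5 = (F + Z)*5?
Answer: -18399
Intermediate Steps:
o(F, Z) = 25*F + 25*Z (o(F, Z) = 5*((F + Z)*5) = 5*(5*F + 5*Z) = 25*F + 25*Z)
o(-41, -109) - 14649 = (25*(-41) + 25*(-109)) - 14649 = (-1025 - 2725) - 14649 = -3750 - 14649 = -18399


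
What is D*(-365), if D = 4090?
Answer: -1492850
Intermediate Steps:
D*(-365) = 4090*(-365) = -1492850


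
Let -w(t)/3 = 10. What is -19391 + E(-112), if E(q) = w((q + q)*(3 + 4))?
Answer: -19421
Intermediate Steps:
w(t) = -30 (w(t) = -3*10 = -30)
E(q) = -30
-19391 + E(-112) = -19391 - 30 = -19421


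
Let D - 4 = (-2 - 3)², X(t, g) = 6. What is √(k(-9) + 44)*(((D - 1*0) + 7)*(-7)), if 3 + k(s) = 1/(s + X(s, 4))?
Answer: -84*√366 ≈ -1607.0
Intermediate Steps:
D = 29 (D = 4 + (-2 - 3)² = 4 + (-5)² = 4 + 25 = 29)
k(s) = -3 + 1/(6 + s) (k(s) = -3 + 1/(s + 6) = -3 + 1/(6 + s))
√(k(-9) + 44)*(((D - 1*0) + 7)*(-7)) = √((-17 - 3*(-9))/(6 - 9) + 44)*(((29 - 1*0) + 7)*(-7)) = √((-17 + 27)/(-3) + 44)*(((29 + 0) + 7)*(-7)) = √(-⅓*10 + 44)*((29 + 7)*(-7)) = √(-10/3 + 44)*(36*(-7)) = √(122/3)*(-252) = (√366/3)*(-252) = -84*√366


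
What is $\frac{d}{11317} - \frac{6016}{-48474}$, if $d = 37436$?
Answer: $\frac{941377868}{274290129} \approx 3.4321$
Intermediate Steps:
$\frac{d}{11317} - \frac{6016}{-48474} = \frac{37436}{11317} - \frac{6016}{-48474} = 37436 \cdot \frac{1}{11317} - - \frac{3008}{24237} = \frac{37436}{11317} + \frac{3008}{24237} = \frac{941377868}{274290129}$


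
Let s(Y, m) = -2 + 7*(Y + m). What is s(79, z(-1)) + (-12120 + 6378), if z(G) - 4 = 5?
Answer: -5128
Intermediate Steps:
z(G) = 9 (z(G) = 4 + 5 = 9)
s(Y, m) = -2 + 7*Y + 7*m (s(Y, m) = -2 + (7*Y + 7*m) = -2 + 7*Y + 7*m)
s(79, z(-1)) + (-12120 + 6378) = (-2 + 7*79 + 7*9) + (-12120 + 6378) = (-2 + 553 + 63) - 5742 = 614 - 5742 = -5128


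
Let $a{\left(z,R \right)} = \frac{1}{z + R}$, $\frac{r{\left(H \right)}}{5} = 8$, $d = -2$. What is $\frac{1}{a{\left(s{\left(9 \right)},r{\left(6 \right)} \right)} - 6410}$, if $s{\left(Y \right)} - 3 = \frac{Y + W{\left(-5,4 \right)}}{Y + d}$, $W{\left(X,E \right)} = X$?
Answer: $- \frac{305}{1955043} \approx -0.00015601$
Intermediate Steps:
$s{\left(Y \right)} = 3 + \frac{-5 + Y}{-2 + Y}$ ($s{\left(Y \right)} = 3 + \frac{Y - 5}{Y - 2} = 3 + \frac{-5 + Y}{-2 + Y}$)
$r{\left(H \right)} = 40$ ($r{\left(H \right)} = 5 \cdot 8 = 40$)
$a{\left(z,R \right)} = \frac{1}{R + z}$
$\frac{1}{a{\left(s{\left(9 \right)},r{\left(6 \right)} \right)} - 6410} = \frac{1}{\frac{1}{40 + \frac{-11 + 4 \cdot 9}{-2 + 9}} - 6410} = \frac{1}{\frac{1}{40 + \frac{-11 + 36}{7}} - 6410} = \frac{1}{\frac{1}{40 + \frac{1}{7} \cdot 25} - 6410} = \frac{1}{\frac{1}{40 + \frac{25}{7}} - 6410} = \frac{1}{\frac{1}{\frac{305}{7}} - 6410} = \frac{1}{\frac{7}{305} - 6410} = \frac{1}{- \frac{1955043}{305}} = - \frac{305}{1955043}$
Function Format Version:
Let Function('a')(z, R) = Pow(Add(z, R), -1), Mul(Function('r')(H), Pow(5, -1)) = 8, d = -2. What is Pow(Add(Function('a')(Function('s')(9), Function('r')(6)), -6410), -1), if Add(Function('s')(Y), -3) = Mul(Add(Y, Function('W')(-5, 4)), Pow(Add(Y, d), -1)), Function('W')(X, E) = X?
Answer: Rational(-305, 1955043) ≈ -0.00015601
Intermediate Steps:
Function('s')(Y) = Add(3, Mul(Pow(Add(-2, Y), -1), Add(-5, Y))) (Function('s')(Y) = Add(3, Mul(Add(Y, -5), Pow(Add(Y, -2), -1))) = Add(3, Mul(Add(-5, Y), Pow(Add(-2, Y), -1))) = Add(3, Mul(Pow(Add(-2, Y), -1), Add(-5, Y))))
Function('r')(H) = 40 (Function('r')(H) = Mul(5, 8) = 40)
Function('a')(z, R) = Pow(Add(R, z), -1)
Pow(Add(Function('a')(Function('s')(9), Function('r')(6)), -6410), -1) = Pow(Add(Pow(Add(40, Mul(Pow(Add(-2, 9), -1), Add(-11, Mul(4, 9)))), -1), -6410), -1) = Pow(Add(Pow(Add(40, Mul(Pow(7, -1), Add(-11, 36))), -1), -6410), -1) = Pow(Add(Pow(Add(40, Mul(Rational(1, 7), 25)), -1), -6410), -1) = Pow(Add(Pow(Add(40, Rational(25, 7)), -1), -6410), -1) = Pow(Add(Pow(Rational(305, 7), -1), -6410), -1) = Pow(Add(Rational(7, 305), -6410), -1) = Pow(Rational(-1955043, 305), -1) = Rational(-305, 1955043)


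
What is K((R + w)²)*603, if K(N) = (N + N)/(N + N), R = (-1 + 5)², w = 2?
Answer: 603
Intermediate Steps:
R = 16 (R = 4² = 16)
K(N) = 1 (K(N) = (2*N)/((2*N)) = (2*N)*(1/(2*N)) = 1)
K((R + w)²)*603 = 1*603 = 603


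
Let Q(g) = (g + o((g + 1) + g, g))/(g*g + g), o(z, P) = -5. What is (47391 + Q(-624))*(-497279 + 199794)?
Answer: -5480668907211455/388752 ≈ -1.4098e+10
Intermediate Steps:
Q(g) = (-5 + g)/(g + g²) (Q(g) = (g - 5)/(g*g + g) = (-5 + g)/(g² + g) = (-5 + g)/(g + g²))
(47391 + Q(-624))*(-497279 + 199794) = (47391 + (-5 - 624)/((-624)*(1 - 624)))*(-497279 + 199794) = (47391 - 1/624*(-629)/(-623))*(-297485) = (47391 - 1/624*(-1/623)*(-629))*(-297485) = (47391 - 629/388752)*(-297485) = (18423345403/388752)*(-297485) = -5480668907211455/388752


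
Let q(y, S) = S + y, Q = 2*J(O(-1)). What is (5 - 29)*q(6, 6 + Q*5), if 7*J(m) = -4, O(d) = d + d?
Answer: -1056/7 ≈ -150.86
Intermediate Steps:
O(d) = 2*d
J(m) = -4/7 (J(m) = (1/7)*(-4) = -4/7)
Q = -8/7 (Q = 2*(-4/7) = -8/7 ≈ -1.1429)
(5 - 29)*q(6, 6 + Q*5) = (5 - 29)*((6 - 8/7*5) + 6) = -24*((6 - 40/7) + 6) = -24*(2/7 + 6) = -24*44/7 = -1056/7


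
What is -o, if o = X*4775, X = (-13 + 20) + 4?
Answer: -52525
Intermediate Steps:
X = 11 (X = 7 + 4 = 11)
o = 52525 (o = 11*4775 = 52525)
-o = -1*52525 = -52525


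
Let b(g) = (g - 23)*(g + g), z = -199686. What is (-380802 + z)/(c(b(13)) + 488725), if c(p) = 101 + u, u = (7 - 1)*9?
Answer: -24187/20370 ≈ -1.1874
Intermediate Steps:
u = 54 (u = 6*9 = 54)
b(g) = 2*g*(-23 + g) (b(g) = (-23 + g)*(2*g) = 2*g*(-23 + g))
c(p) = 155 (c(p) = 101 + 54 = 155)
(-380802 + z)/(c(b(13)) + 488725) = (-380802 - 199686)/(155 + 488725) = -580488/488880 = -580488*1/488880 = -24187/20370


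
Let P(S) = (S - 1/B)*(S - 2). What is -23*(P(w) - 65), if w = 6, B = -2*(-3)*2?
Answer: 2852/3 ≈ 950.67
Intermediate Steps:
B = 12 (B = 6*2 = 12)
P(S) = (-2 + S)*(-1/12 + S) (P(S) = (S - 1/12)*(S - 2) = (S - 1*1/12)*(-2 + S) = (S - 1/12)*(-2 + S) = (-1/12 + S)*(-2 + S) = (-2 + S)*(-1/12 + S))
-23*(P(w) - 65) = -23*((1/6 - 1/12*6 + 6*(-2 + 6)) - 65) = -23*((1/6 - 1/2 + 6*4) - 65) = -23*((1/6 - 1/2 + 24) - 65) = -23*(71/3 - 65) = -23*(-124/3) = 2852/3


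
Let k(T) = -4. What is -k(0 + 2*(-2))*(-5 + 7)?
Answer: 8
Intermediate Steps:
-k(0 + 2*(-2))*(-5 + 7) = -(-4)*(-5 + 7) = -(-4)*2 = -1*(-8) = 8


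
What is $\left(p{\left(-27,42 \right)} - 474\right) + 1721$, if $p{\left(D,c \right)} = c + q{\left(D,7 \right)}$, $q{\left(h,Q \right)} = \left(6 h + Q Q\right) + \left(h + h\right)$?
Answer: $1122$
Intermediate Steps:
$q{\left(h,Q \right)} = Q^{2} + 8 h$ ($q{\left(h,Q \right)} = \left(6 h + Q^{2}\right) + 2 h = \left(Q^{2} + 6 h\right) + 2 h = Q^{2} + 8 h$)
$p{\left(D,c \right)} = 49 + c + 8 D$ ($p{\left(D,c \right)} = c + \left(7^{2} + 8 D\right) = c + \left(49 + 8 D\right) = 49 + c + 8 D$)
$\left(p{\left(-27,42 \right)} - 474\right) + 1721 = \left(\left(49 + 42 + 8 \left(-27\right)\right) - 474\right) + 1721 = \left(\left(49 + 42 - 216\right) - 474\right) + 1721 = \left(-125 - 474\right) + 1721 = -599 + 1721 = 1122$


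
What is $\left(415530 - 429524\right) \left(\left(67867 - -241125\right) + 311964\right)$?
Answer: $-8689658264$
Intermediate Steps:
$\left(415530 - 429524\right) \left(\left(67867 - -241125\right) + 311964\right) = - 13994 \left(\left(67867 + 241125\right) + 311964\right) = - 13994 \left(308992 + 311964\right) = \left(-13994\right) 620956 = -8689658264$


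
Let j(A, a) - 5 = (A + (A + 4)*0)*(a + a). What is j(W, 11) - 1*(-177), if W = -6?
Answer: 50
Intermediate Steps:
j(A, a) = 5 + 2*A*a (j(A, a) = 5 + (A + (A + 4)*0)*(a + a) = 5 + (A + (4 + A)*0)*(2*a) = 5 + (A + 0)*(2*a) = 5 + A*(2*a) = 5 + 2*A*a)
j(W, 11) - 1*(-177) = (5 + 2*(-6)*11) - 1*(-177) = (5 - 132) + 177 = -127 + 177 = 50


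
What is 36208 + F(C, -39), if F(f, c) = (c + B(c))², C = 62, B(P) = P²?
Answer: 2232532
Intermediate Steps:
F(f, c) = (c + c²)²
36208 + F(C, -39) = 36208 + (-39)²*(1 - 39)² = 36208 + 1521*(-38)² = 36208 + 1521*1444 = 36208 + 2196324 = 2232532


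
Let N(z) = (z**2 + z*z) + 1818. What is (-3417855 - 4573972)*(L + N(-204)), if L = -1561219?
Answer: 11797287270763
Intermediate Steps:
N(z) = 1818 + 2*z**2 (N(z) = (z**2 + z**2) + 1818 = 2*z**2 + 1818 = 1818 + 2*z**2)
(-3417855 - 4573972)*(L + N(-204)) = (-3417855 - 4573972)*(-1561219 + (1818 + 2*(-204)**2)) = -7991827*(-1561219 + (1818 + 2*41616)) = -7991827*(-1561219 + (1818 + 83232)) = -7991827*(-1561219 + 85050) = -7991827*(-1476169) = 11797287270763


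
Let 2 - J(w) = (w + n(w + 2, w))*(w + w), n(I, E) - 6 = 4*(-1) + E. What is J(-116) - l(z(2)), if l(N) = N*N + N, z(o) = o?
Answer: -53364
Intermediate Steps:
n(I, E) = 2 + E (n(I, E) = 6 + (4*(-1) + E) = 6 + (-4 + E) = 2 + E)
l(N) = N + N² (l(N) = N² + N = N + N²)
J(w) = 2 - 2*w*(2 + 2*w) (J(w) = 2 - (w + (2 + w))*(w + w) = 2 - (2 + 2*w)*2*w = 2 - 2*w*(2 + 2*w))
J(-116) - l(z(2)) = (2 - 4*(-116) - 4*(-116)²) - 2*(1 + 2) = (2 + 464 - 4*13456) - 2*3 = (2 + 464 - 53824) - 1*6 = -53358 - 6 = -53364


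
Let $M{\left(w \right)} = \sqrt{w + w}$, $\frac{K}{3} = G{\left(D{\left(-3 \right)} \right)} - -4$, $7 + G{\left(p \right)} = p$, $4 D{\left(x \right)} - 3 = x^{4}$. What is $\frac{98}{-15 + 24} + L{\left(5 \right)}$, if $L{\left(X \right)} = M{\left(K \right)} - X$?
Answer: $\frac{53}{9} + 6 \sqrt{3} \approx 16.281$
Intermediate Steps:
$D{\left(x \right)} = \frac{3}{4} + \frac{x^{4}}{4}$
$G{\left(p \right)} = -7 + p$
$K = 54$ ($K = 3 \left(\left(-7 + \left(\frac{3}{4} + \frac{\left(-3\right)^{4}}{4}\right)\right) - -4\right) = 3 \left(\left(-7 + \left(\frac{3}{4} + \frac{1}{4} \cdot 81\right)\right) + 4\right) = 3 \left(\left(-7 + \left(\frac{3}{4} + \frac{81}{4}\right)\right) + 4\right) = 3 \left(\left(-7 + 21\right) + 4\right) = 3 \left(14 + 4\right) = 3 \cdot 18 = 54$)
$M{\left(w \right)} = \sqrt{2} \sqrt{w}$ ($M{\left(w \right)} = \sqrt{2 w} = \sqrt{2} \sqrt{w}$)
$L{\left(X \right)} = - X + 6 \sqrt{3}$ ($L{\left(X \right)} = \sqrt{2} \sqrt{54} - X = \sqrt{2} \cdot 3 \sqrt{6} - X = 6 \sqrt{3} - X = - X + 6 \sqrt{3}$)
$\frac{98}{-15 + 24} + L{\left(5 \right)} = \frac{98}{-15 + 24} + \left(\left(-1\right) 5 + 6 \sqrt{3}\right) = \frac{98}{9} - \left(5 - 6 \sqrt{3}\right) = \frac{53}{9} + 6 \sqrt{3}$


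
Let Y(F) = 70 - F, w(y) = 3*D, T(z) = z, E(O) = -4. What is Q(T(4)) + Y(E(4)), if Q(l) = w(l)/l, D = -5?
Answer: 281/4 ≈ 70.250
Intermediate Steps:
w(y) = -15 (w(y) = 3*(-5) = -15)
Q(l) = -15/l
Q(T(4)) + Y(E(4)) = -15/4 + (70 - 1*(-4)) = -15*1/4 + (70 + 4) = -15/4 + 74 = 281/4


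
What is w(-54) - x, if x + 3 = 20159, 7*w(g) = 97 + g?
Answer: -141049/7 ≈ -20150.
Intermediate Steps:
w(g) = 97/7 + g/7 (w(g) = (97 + g)/7 = 97/7 + g/7)
x = 20156 (x = -3 + 20159 = 20156)
w(-54) - x = (97/7 + (1/7)*(-54)) - 1*20156 = (97/7 - 54/7) - 20156 = 43/7 - 20156 = -141049/7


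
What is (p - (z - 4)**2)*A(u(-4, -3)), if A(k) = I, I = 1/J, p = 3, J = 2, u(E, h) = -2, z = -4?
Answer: -61/2 ≈ -30.500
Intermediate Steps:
I = 1/2 ≈ 0.50000
A(k) = 1/2
(p - (z - 4)**2)*A(u(-4, -3)) = (3 - (-4 - 4)**2)*(1/2) = (3 - 1*(-8)**2)*(1/2) = (3 - 1*64)*(1/2) = (3 - 64)*(1/2) = -61*1/2 = -61/2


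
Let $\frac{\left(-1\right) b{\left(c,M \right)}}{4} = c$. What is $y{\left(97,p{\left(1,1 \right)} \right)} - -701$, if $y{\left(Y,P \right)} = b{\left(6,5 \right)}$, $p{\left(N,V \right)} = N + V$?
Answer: $677$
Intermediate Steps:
$b{\left(c,M \right)} = - 4 c$
$y{\left(Y,P \right)} = -24$ ($y{\left(Y,P \right)} = \left(-4\right) 6 = -24$)
$y{\left(97,p{\left(1,1 \right)} \right)} - -701 = -24 - -701 = -24 + 701 = 677$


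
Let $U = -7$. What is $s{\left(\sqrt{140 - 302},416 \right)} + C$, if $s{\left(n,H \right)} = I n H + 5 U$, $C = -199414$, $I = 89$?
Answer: $-199449 + 333216 i \sqrt{2} \approx -1.9945 \cdot 10^{5} + 4.7124 \cdot 10^{5} i$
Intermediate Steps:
$s{\left(n,H \right)} = -35 + 89 H n$ ($s{\left(n,H \right)} = 89 n H + 5 \left(-7\right) = 89 H n - 35 = -35 + 89 H n$)
$s{\left(\sqrt{140 - 302},416 \right)} + C = \left(-35 + 89 \cdot 416 \sqrt{140 - 302}\right) - 199414 = \left(-35 + 89 \cdot 416 \sqrt{-162}\right) - 199414 = \left(-35 + 89 \cdot 416 \cdot 9 i \sqrt{2}\right) - 199414 = \left(-35 + 333216 i \sqrt{2}\right) - 199414 = -199449 + 333216 i \sqrt{2}$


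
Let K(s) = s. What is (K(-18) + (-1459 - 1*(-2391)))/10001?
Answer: 914/10001 ≈ 0.091391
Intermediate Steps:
(K(-18) + (-1459 - 1*(-2391)))/10001 = (-18 + (-1459 - 1*(-2391)))/10001 = (-18 + (-1459 + 2391))*(1/10001) = (-18 + 932)*(1/10001) = 914*(1/10001) = 914/10001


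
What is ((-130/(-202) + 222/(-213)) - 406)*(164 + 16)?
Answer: -524571300/7171 ≈ -73152.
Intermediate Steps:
((-130/(-202) + 222/(-213)) - 406)*(164 + 16) = ((-130*(-1/202) + 222*(-1/213)) - 406)*180 = ((65/101 - 74/71) - 406)*180 = (-2859/7171 - 406)*180 = -2914285/7171*180 = -524571300/7171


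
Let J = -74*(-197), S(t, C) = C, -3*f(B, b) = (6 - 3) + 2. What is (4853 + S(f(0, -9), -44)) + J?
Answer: 19387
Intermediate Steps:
f(B, b) = -5/3 (f(B, b) = -((6 - 3) + 2)/3 = -(3 + 2)/3 = -1/3*5 = -5/3)
J = 14578
(4853 + S(f(0, -9), -44)) + J = (4853 - 44) + 14578 = 4809 + 14578 = 19387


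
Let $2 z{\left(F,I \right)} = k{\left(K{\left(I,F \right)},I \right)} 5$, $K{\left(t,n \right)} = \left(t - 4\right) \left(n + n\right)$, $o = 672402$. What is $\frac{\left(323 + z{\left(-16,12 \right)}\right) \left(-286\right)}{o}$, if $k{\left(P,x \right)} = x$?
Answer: $- \frac{50479}{336201} \approx -0.15015$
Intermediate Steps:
$K{\left(t,n \right)} = 2 n \left(-4 + t\right)$ ($K{\left(t,n \right)} = \left(-4 + t\right) 2 n = 2 n \left(-4 + t\right)$)
$z{\left(F,I \right)} = \frac{5 I}{2}$ ($z{\left(F,I \right)} = \frac{I 5}{2} = \frac{5 I}{2}$)
$\frac{\left(323 + z{\left(-16,12 \right)}\right) \left(-286\right)}{o} = \frac{\left(323 + \frac{5}{2} \cdot 12\right) \left(-286\right)}{672402} = \left(323 + 30\right) \left(-286\right) \frac{1}{672402} = 353 \left(-286\right) \frac{1}{672402} = \left(-100958\right) \frac{1}{672402} = - \frac{50479}{336201}$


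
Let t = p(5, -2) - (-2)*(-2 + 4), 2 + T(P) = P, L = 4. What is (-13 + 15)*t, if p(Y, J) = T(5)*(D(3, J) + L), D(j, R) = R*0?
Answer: 32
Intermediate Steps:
D(j, R) = 0
T(P) = -2 + P
p(Y, J) = 12 (p(Y, J) = (-2 + 5)*(0 + 4) = 3*4 = 12)
t = 16 (t = 12 - (-2)*(-2 + 4) = 12 - (-2)*2 = 12 - 1*(-4) = 12 + 4 = 16)
(-13 + 15)*t = (-13 + 15)*16 = 2*16 = 32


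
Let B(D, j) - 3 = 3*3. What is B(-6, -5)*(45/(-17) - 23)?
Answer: -5232/17 ≈ -307.76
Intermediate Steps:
B(D, j) = 12 (B(D, j) = 3 + 3*3 = 3 + 9 = 12)
B(-6, -5)*(45/(-17) - 23) = 12*(45/(-17) - 23) = 12*(45*(-1/17) - 23) = 12*(-45/17 - 23) = 12*(-436/17) = -5232/17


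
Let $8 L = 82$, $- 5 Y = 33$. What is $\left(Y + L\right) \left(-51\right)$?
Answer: $- \frac{3723}{20} \approx -186.15$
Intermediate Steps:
$Y = - \frac{33}{5}$ ($Y = \left(- \frac{1}{5}\right) 33 = - \frac{33}{5} \approx -6.6$)
$L = \frac{41}{4}$ ($L = \frac{1}{8} \cdot 82 = \frac{41}{4} \approx 10.25$)
$\left(Y + L\right) \left(-51\right) = \left(- \frac{33}{5} + \frac{41}{4}\right) \left(-51\right) = \frac{73}{20} \left(-51\right) = - \frac{3723}{20}$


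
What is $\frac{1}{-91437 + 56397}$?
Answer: $- \frac{1}{35040} \approx -2.8539 \cdot 10^{-5}$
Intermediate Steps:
$\frac{1}{-91437 + 56397} = \frac{1}{-35040} = - \frac{1}{35040}$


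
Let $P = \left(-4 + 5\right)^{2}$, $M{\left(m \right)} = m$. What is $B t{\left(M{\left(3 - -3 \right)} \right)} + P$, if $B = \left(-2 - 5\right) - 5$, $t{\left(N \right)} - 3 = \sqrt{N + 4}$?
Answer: $-35 - 12 \sqrt{10} \approx -72.947$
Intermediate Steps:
$t{\left(N \right)} = 3 + \sqrt{4 + N}$ ($t{\left(N \right)} = 3 + \sqrt{N + 4} = 3 + \sqrt{4 + N}$)
$P = 1$ ($P = 1^{2} = 1$)
$B = -12$ ($B = -7 - 5 = -12$)
$B t{\left(M{\left(3 - -3 \right)} \right)} + P = - 12 \left(3 + \sqrt{4 + \left(3 - -3\right)}\right) + 1 = - 12 \left(3 + \sqrt{4 + \left(3 + 3\right)}\right) + 1 = - 12 \left(3 + \sqrt{4 + 6}\right) + 1 = - 12 \left(3 + \sqrt{10}\right) + 1 = \left(-36 - 12 \sqrt{10}\right) + 1 = -35 - 12 \sqrt{10}$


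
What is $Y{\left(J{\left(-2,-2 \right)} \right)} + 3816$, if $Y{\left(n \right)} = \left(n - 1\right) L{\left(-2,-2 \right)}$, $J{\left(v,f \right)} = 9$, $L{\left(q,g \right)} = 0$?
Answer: $3816$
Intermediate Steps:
$Y{\left(n \right)} = 0$ ($Y{\left(n \right)} = \left(n - 1\right) 0 = \left(-1 + n\right) 0 = 0$)
$Y{\left(J{\left(-2,-2 \right)} \right)} + 3816 = 0 + 3816 = 3816$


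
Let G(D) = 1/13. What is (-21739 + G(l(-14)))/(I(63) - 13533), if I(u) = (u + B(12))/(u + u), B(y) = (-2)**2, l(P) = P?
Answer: 35608356/22166183 ≈ 1.6064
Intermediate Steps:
G(D) = 1/13
B(y) = 4
I(u) = (4 + u)/(2*u) (I(u) = (u + 4)/(u + u) = (4 + u)/((2*u)) = (4 + u)*(1/(2*u)) = (4 + u)/(2*u))
(-21739 + G(l(-14)))/(I(63) - 13533) = (-21739 + 1/13)/((1/2)*(4 + 63)/63 - 13533) = -282606/(13*((1/2)*(1/63)*67 - 13533)) = -282606/(13*(67/126 - 13533)) = -282606/(13*(-1705091/126)) = -282606/13*(-126/1705091) = 35608356/22166183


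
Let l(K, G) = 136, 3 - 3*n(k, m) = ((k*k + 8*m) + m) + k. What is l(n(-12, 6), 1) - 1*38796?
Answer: -38660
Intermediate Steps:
n(k, m) = 1 - 3*m - k/3 - k²/3 (n(k, m) = 1 - (((k*k + 8*m) + m) + k)/3 = 1 - (((k² + 8*m) + m) + k)/3 = 1 - ((k² + 9*m) + k)/3 = 1 - (k + k² + 9*m)/3 = 1 + (-3*m - k/3 - k²/3) = 1 - 3*m - k/3 - k²/3)
l(n(-12, 6), 1) - 1*38796 = 136 - 1*38796 = 136 - 38796 = -38660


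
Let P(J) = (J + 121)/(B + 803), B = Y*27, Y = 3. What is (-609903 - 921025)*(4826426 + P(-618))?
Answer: -1632949075217684/221 ≈ -7.3889e+12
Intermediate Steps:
B = 81 (B = 3*27 = 81)
P(J) = 121/884 + J/884 (P(J) = (J + 121)/(81 + 803) = (121 + J)/884 = (121 + J)*(1/884) = 121/884 + J/884)
(-609903 - 921025)*(4826426 + P(-618)) = (-609903 - 921025)*(4826426 + (121/884 + (1/884)*(-618))) = -1530928*(4826426 + (121/884 - 309/442)) = -1530928*(4826426 - 497/884) = -1530928*4266560087/884 = -1632949075217684/221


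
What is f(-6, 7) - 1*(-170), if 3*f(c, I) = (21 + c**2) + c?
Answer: 187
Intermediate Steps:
f(c, I) = 7 + c/3 + c**2/3 (f(c, I) = ((21 + c**2) + c)/3 = (21 + c + c**2)/3 = 7 + c/3 + c**2/3)
f(-6, 7) - 1*(-170) = (7 + (1/3)*(-6) + (1/3)*(-6)**2) - 1*(-170) = (7 - 2 + (1/3)*36) + 170 = (7 - 2 + 12) + 170 = 17 + 170 = 187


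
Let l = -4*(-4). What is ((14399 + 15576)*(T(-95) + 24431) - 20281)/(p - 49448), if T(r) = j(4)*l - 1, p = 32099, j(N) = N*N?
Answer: -246647523/5783 ≈ -42650.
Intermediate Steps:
j(N) = N²
l = 16
T(r) = 255 (T(r) = 4²*16 - 1 = 16*16 - 1 = 256 - 1 = 255)
((14399 + 15576)*(T(-95) + 24431) - 20281)/(p - 49448) = ((14399 + 15576)*(255 + 24431) - 20281)/(32099 - 49448) = (29975*24686 - 20281)/(-17349) = (739962850 - 20281)*(-1/17349) = 739942569*(-1/17349) = -246647523/5783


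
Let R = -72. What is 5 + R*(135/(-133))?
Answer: 10385/133 ≈ 78.083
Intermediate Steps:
5 + R*(135/(-133)) = 5 - 9720/(-133) = 5 - 9720*(-1)/133 = 5 - 72*(-135/133) = 5 + 9720/133 = 10385/133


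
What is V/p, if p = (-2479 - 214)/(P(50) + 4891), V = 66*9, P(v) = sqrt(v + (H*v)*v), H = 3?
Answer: -2905254/2693 - 2970*sqrt(302)/2693 ≈ -1098.0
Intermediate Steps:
P(v) = sqrt(v + 3*v**2) (P(v) = sqrt(v + (3*v)*v) = sqrt(v + 3*v**2))
V = 594
p = -2693/(4891 + 5*sqrt(302)) (p = (-2479 - 214)/(sqrt(50*(1 + 3*50)) + 4891) = -2693/(sqrt(50*(1 + 150)) + 4891) = -2693/(sqrt(50*151) + 4891) = -2693/(sqrt(7550) + 4891) = -2693/(5*sqrt(302) + 4891) = -2693/(4891 + 5*sqrt(302)) ≈ -0.54099)
V/p = 594/(-13171463/23914331 + 13465*sqrt(302)/23914331)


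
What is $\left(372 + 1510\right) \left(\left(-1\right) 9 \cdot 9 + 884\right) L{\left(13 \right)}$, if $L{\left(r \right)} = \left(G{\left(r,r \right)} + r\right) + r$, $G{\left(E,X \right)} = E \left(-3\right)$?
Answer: $-19646198$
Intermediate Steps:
$G{\left(E,X \right)} = - 3 E$
$L{\left(r \right)} = - r$ ($L{\left(r \right)} = \left(- 3 r + r\right) + r = - 2 r + r = - r$)
$\left(372 + 1510\right) \left(\left(-1\right) 9 \cdot 9 + 884\right) L{\left(13 \right)} = \left(372 + 1510\right) \left(\left(-1\right) 9 \cdot 9 + 884\right) \left(\left(-1\right) 13\right) = 1882 \left(\left(-9\right) 9 + 884\right) \left(-13\right) = 1882 \left(-81 + 884\right) \left(-13\right) = 1882 \cdot 803 \left(-13\right) = 1511246 \left(-13\right) = -19646198$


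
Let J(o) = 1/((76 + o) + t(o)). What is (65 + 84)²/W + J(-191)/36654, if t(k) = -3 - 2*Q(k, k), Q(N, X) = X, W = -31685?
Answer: -214831408171/306604845360 ≈ -0.70068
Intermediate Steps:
t(k) = -3 - 2*k
J(o) = 1/(73 - o) (J(o) = 1/((76 + o) + (-3 - 2*o)) = 1/(73 - o))
(65 + 84)²/W + J(-191)/36654 = (65 + 84)²/(-31685) + 1/((73 - 1*(-191))*36654) = 149²*(-1/31685) + (1/36654)/(73 + 191) = 22201*(-1/31685) + (1/36654)/264 = -22201/31685 + (1/264)*(1/36654) = -22201/31685 + 1/9676656 = -214831408171/306604845360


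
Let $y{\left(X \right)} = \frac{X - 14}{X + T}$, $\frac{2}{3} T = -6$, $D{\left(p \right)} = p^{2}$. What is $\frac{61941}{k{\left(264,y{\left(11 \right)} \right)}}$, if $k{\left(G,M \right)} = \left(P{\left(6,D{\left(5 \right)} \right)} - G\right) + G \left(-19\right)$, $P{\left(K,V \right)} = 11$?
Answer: $- \frac{5631}{479} \approx -11.756$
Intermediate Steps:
$T = -9$ ($T = \frac{3}{2} \left(-6\right) = -9$)
$y{\left(X \right)} = \frac{-14 + X}{-9 + X}$ ($y{\left(X \right)} = \frac{X - 14}{X - 9} = \frac{X - 14}{-9 + X} = \frac{-14 + X}{-9 + X}$)
$k{\left(G,M \right)} = 11 - 20 G$ ($k{\left(G,M \right)} = \left(11 - G\right) + G \left(-19\right) = \left(11 - G\right) - 19 G = 11 - 20 G$)
$\frac{61941}{k{\left(264,y{\left(11 \right)} \right)}} = \frac{61941}{11 - 5280} = \frac{61941}{-5269} = 61941 \left(- \frac{1}{5269}\right) = - \frac{5631}{479}$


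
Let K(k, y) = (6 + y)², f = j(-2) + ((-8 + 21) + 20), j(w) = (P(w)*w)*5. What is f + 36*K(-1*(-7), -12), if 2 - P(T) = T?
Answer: 1289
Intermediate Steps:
P(T) = 2 - T
j(w) = 5*w*(2 - w) (j(w) = ((2 - w)*w)*5 = (w*(2 - w))*5 = 5*w*(2 - w))
f = -7 (f = 5*(-2)*(2 - 1*(-2)) + ((-8 + 21) + 20) = 5*(-2)*(2 + 2) + (13 + 20) = 5*(-2)*4 + 33 = -40 + 33 = -7)
f + 36*K(-1*(-7), -12) = -7 + 36*(6 - 12)² = -7 + 36*(-6)² = -7 + 36*36 = -7 + 1296 = 1289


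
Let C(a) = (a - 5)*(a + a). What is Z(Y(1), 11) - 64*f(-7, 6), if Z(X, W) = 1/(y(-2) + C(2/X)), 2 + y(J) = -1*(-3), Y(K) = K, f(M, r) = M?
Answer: 4927/11 ≈ 447.91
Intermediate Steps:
y(J) = 1 (y(J) = -2 - 1*(-3) = -2 + 3 = 1)
C(a) = 2*a*(-5 + a) (C(a) = (-5 + a)*(2*a) = 2*a*(-5 + a))
Z(X, W) = 1/(1 + 4*(-5 + 2/X)/X) (Z(X, W) = 1/(1 + 2*(2/X)*(-5 + 2/X)) = 1/(1 + 4*(-5 + 2/X)/X))
Z(Y(1), 11) - 64*f(-7, 6) = 1²/(8 + 1² - 20*1) - 64*(-7) = 1/(8 + 1 - 20) + 448 = 1/(-11) + 448 = 1*(-1/11) + 448 = -1/11 + 448 = 4927/11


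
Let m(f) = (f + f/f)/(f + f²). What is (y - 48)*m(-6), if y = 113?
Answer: -65/6 ≈ -10.833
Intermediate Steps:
m(f) = (1 + f)/(f + f²) (m(f) = (f + 1)/(f + f²) = (1 + f)/(f + f²))
(y - 48)*m(-6) = (113 - 48)/(-6) = 65*(-⅙) = -65/6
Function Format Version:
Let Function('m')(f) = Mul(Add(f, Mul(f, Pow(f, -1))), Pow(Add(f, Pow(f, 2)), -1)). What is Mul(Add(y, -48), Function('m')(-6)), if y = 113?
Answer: Rational(-65, 6) ≈ -10.833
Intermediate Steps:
Function('m')(f) = Mul(Pow(Add(f, Pow(f, 2)), -1), Add(1, f)) (Function('m')(f) = Mul(Add(f, 1), Pow(Add(f, Pow(f, 2)), -1)) = Mul(Add(1, f), Pow(Add(f, Pow(f, 2)), -1)) = Mul(Pow(Add(f, Pow(f, 2)), -1), Add(1, f)))
Mul(Add(y, -48), Function('m')(-6)) = Mul(Add(113, -48), Pow(-6, -1)) = Mul(65, Rational(-1, 6)) = Rational(-65, 6)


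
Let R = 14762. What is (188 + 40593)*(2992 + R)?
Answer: 724025874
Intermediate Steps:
(188 + 40593)*(2992 + R) = (188 + 40593)*(2992 + 14762) = 40781*17754 = 724025874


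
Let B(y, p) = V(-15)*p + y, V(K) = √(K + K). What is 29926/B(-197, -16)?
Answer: -5895422/46489 + 478816*I*√30/46489 ≈ -126.81 + 56.413*I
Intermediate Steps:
V(K) = √2*√K (V(K) = √(2*K) = √2*√K)
B(y, p) = y + I*p*√30 (B(y, p) = (√2*√(-15))*p + y = (√2*(I*√15))*p + y = (I*√30)*p + y = I*p*√30 + y = y + I*p*√30)
29926/B(-197, -16) = 29926/(-197 + I*(-16)*√30) = 29926/(-197 - 16*I*√30)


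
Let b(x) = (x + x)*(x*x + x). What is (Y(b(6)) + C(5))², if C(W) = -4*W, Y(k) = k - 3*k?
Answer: 1056784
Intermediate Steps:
b(x) = 2*x*(x + x²) (b(x) = (2*x)*(x² + x) = (2*x)*(x + x²) = 2*x*(x + x²))
Y(k) = -2*k
(Y(b(6)) + C(5))² = (-4*6²*(1 + 6) - 4*5)² = (-4*36*7 - 20)² = (-2*504 - 20)² = (-1008 - 20)² = (-1028)² = 1056784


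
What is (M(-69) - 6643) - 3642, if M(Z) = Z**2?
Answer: -5524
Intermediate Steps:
(M(-69) - 6643) - 3642 = ((-69)**2 - 6643) - 3642 = (4761 - 6643) - 3642 = -1882 - 3642 = -5524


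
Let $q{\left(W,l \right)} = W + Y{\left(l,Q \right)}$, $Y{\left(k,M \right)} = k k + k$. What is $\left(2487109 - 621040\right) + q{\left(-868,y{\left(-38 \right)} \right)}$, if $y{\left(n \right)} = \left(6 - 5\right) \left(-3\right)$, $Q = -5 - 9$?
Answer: $1865207$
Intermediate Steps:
$Q = -14$
$Y{\left(k,M \right)} = k + k^{2}$ ($Y{\left(k,M \right)} = k^{2} + k = k + k^{2}$)
$y{\left(n \right)} = -3$ ($y{\left(n \right)} = 1 \left(-3\right) = -3$)
$q{\left(W,l \right)} = W + l \left(1 + l\right)$
$\left(2487109 - 621040\right) + q{\left(-868,y{\left(-38 \right)} \right)} = \left(2487109 - 621040\right) - \left(868 + 3 \left(1 - 3\right)\right) = 1866069 - 862 = 1865207$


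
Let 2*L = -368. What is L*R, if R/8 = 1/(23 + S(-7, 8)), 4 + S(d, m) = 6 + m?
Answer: -1472/33 ≈ -44.606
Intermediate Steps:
L = -184 (L = (½)*(-368) = -184)
S(d, m) = 2 + m (S(d, m) = -4 + (6 + m) = 2 + m)
R = 8/33 (R = 8/(23 + (2 + 8)) = 8/(23 + 10) = 8/33 ≈ 0.24242)
L*R = -184*8/33 = -1472/33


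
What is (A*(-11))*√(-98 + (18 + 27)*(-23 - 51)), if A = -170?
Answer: 3740*I*√857 ≈ 1.0949e+5*I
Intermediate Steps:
(A*(-11))*√(-98 + (18 + 27)*(-23 - 51)) = (-170*(-11))*√(-98 + (18 + 27)*(-23 - 51)) = 1870*√(-98 + 45*(-74)) = 1870*√(-98 - 3330) = 1870*√(-3428) = 1870*(2*I*√857) = 3740*I*√857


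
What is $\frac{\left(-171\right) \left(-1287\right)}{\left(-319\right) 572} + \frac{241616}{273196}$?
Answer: $- \frac{2548787}{7922684} \approx -0.32171$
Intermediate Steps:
$\frac{\left(-171\right) \left(-1287\right)}{\left(-319\right) 572} + \frac{241616}{273196} = \frac{220077}{-182468} + 241616 \cdot \frac{1}{273196} = 220077 \left(- \frac{1}{182468}\right) + \frac{60404}{68299} = - \frac{1539}{1276} + \frac{60404}{68299} = - \frac{2548787}{7922684}$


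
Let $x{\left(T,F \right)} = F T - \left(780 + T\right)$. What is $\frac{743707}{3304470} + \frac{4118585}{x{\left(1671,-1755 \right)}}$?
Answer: $- \frac{1904486480393}{1616467416720} \approx -1.1782$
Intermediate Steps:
$x{\left(T,F \right)} = -780 - T + F T$
$\frac{743707}{3304470} + \frac{4118585}{x{\left(1671,-1755 \right)}} = \frac{743707}{3304470} + \frac{4118585}{-780 - 1671 - 2932605} = 743707 \cdot \frac{1}{3304470} + \frac{4118585}{-780 - 1671 - 2932605} = \frac{743707}{3304470} + \frac{4118585}{-2935056} = \frac{743707}{3304470} + 4118585 \left(- \frac{1}{2935056}\right) = \frac{743707}{3304470} - \frac{4118585}{2935056} = - \frac{1904486480393}{1616467416720}$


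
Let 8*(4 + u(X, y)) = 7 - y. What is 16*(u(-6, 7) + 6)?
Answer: 32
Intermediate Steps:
u(X, y) = -25/8 - y/8 (u(X, y) = -4 + (7 - y)/8 = -4 + (7/8 - y/8) = -25/8 - y/8)
16*(u(-6, 7) + 6) = 16*((-25/8 - ⅛*7) + 6) = 16*((-25/8 - 7/8) + 6) = 16*(-4 + 6) = 16*2 = 32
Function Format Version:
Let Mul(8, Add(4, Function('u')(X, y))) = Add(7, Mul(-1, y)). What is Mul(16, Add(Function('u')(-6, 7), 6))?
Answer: 32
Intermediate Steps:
Function('u')(X, y) = Add(Rational(-25, 8), Mul(Rational(-1, 8), y)) (Function('u')(X, y) = Add(-4, Mul(Rational(1, 8), Add(7, Mul(-1, y)))) = Add(-4, Add(Rational(7, 8), Mul(Rational(-1, 8), y))) = Add(Rational(-25, 8), Mul(Rational(-1, 8), y)))
Mul(16, Add(Function('u')(-6, 7), 6)) = Mul(16, Add(Add(Rational(-25, 8), Mul(Rational(-1, 8), 7)), 6)) = Mul(16, Add(Add(Rational(-25, 8), Rational(-7, 8)), 6)) = Mul(16, Add(-4, 6)) = Mul(16, 2) = 32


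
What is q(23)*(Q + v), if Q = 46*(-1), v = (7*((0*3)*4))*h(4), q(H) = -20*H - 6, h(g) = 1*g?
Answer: 21436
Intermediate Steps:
h(g) = g
q(H) = -6 - 20*H
v = 0 (v = (7*((0*3)*4))*4 = (7*(0*4))*4 = (7*0)*4 = 0*4 = 0)
Q = -46
q(23)*(Q + v) = (-6 - 20*23)*(-46 + 0) = (-6 - 460)*(-46) = -466*(-46) = 21436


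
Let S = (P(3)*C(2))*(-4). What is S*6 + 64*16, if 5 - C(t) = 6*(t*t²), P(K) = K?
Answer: 4120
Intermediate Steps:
C(t) = 5 - 6*t³ (C(t) = 5 - 6*t*t² = 5 - 6*t³)
S = 516 (S = (3*(5 - 6*2³))*(-4) = (3*(5 - 6*8))*(-4) = (3*(5 - 48))*(-4) = (3*(-43))*(-4) = -129*(-4) = 516)
S*6 + 64*16 = 516*6 + 64*16 = 3096 + 1024 = 4120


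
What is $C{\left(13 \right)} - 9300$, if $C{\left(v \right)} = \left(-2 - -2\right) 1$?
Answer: $-9300$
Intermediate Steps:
$C{\left(v \right)} = 0$ ($C{\left(v \right)} = \left(-2 + 2\right) 1 = 0 \cdot 1 = 0$)
$C{\left(13 \right)} - 9300 = 0 - 9300 = -9300$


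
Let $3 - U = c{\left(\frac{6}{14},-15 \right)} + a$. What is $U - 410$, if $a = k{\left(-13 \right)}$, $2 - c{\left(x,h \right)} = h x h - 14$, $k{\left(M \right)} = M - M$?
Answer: $- \frac{2286}{7} \approx -326.57$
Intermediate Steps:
$k{\left(M \right)} = 0$
$c{\left(x,h \right)} = 16 - x h^{2}$ ($c{\left(x,h \right)} = 2 - \left(h x h - 14\right) = 2 - \left(x h^{2} - 14\right) = 2 - \left(-14 + x h^{2}\right) = 16 - x h^{2}$)
$a = 0$
$U = \frac{584}{7}$ ($U = 3 - \left(\left(16 - \frac{6}{14} \left(-15\right)^{2}\right) + 0\right) = 3 - \left(\left(16 - 6 \cdot \frac{1}{14} \cdot 225\right) + 0\right) = 3 - \left(\left(16 - \frac{3}{7} \cdot 225\right) + 0\right) = 3 - \left(\left(16 - \frac{675}{7}\right) + 0\right) = 3 - \left(- \frac{563}{7} + 0\right) = 3 - - \frac{563}{7} = 3 + \frac{563}{7} = \frac{584}{7} \approx 83.429$)
$U - 410 = \frac{584}{7} - 410 = - \frac{2286}{7}$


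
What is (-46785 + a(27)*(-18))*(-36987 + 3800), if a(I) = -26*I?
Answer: 1133302863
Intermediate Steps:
(-46785 + a(27)*(-18))*(-36987 + 3800) = (-46785 - 26*27*(-18))*(-36987 + 3800) = (-46785 - 702*(-18))*(-33187) = (-46785 + 12636)*(-33187) = -34149*(-33187) = 1133302863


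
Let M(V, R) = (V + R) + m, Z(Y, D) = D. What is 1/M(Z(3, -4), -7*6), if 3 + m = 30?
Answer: -1/19 ≈ -0.052632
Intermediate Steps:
m = 27 (m = -3 + 30 = 27)
M(V, R) = 27 + R + V (M(V, R) = (V + R) + 27 = (R + V) + 27 = 27 + R + V)
1/M(Z(3, -4), -7*6) = 1/(27 - 7*6 - 4) = 1/(27 - 42 - 4) = 1/(-19) = -1/19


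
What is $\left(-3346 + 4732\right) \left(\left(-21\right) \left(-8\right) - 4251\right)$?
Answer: $-5659038$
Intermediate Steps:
$\left(-3346 + 4732\right) \left(\left(-21\right) \left(-8\right) - 4251\right) = 1386 \left(168 - 4251\right) = 1386 \left(-4083\right) = -5659038$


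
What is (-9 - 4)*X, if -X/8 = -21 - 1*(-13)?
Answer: -832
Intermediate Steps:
X = 64 (X = -8*(-21 - 1*(-13)) = -8*(-21 + 13) = -8*(-8) = 64)
(-9 - 4)*X = (-9 - 4)*64 = -13*64 = -832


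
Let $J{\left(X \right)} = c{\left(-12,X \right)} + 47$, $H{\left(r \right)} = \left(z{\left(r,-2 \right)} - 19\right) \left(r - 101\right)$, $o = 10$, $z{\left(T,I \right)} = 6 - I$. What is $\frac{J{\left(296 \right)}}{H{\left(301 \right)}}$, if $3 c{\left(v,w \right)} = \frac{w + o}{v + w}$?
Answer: $- \frac{269}{12496} \approx -0.021527$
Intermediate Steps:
$c{\left(v,w \right)} = \frac{10 + w}{3 \left(v + w\right)}$ ($c{\left(v,w \right)} = \frac{\left(w + 10\right) \frac{1}{v + w}}{3} = \frac{\left(10 + w\right) \frac{1}{v + w}}{3} = \frac{\frac{1}{v + w} \left(10 + w\right)}{3} = \frac{10 + w}{3 \left(v + w\right)}$)
$H{\left(r \right)} = 1111 - 11 r$ ($H{\left(r \right)} = \left(\left(6 - -2\right) - 19\right) \left(r - 101\right) = \left(\left(6 + 2\right) - 19\right) \left(-101 + r\right) = \left(8 - 19\right) \left(-101 + r\right) = - 11 \left(-101 + r\right) = 1111 - 11 r$)
$J{\left(X \right)} = 47 + \frac{10 + X}{3 \left(-12 + X\right)}$ ($J{\left(X \right)} = \frac{10 + X}{3 \left(-12 + X\right)} + 47 = 47 + \frac{10 + X}{3 \left(-12 + X\right)}$)
$\frac{J{\left(296 \right)}}{H{\left(301 \right)}} = \frac{\frac{2}{3} \frac{1}{-12 + 296} \left(-841 + 71 \cdot 296\right)}{1111 - 3311} = \frac{\frac{2}{3} \cdot \frac{1}{284} \left(-841 + 21016\right)}{1111 - 3311} = \frac{\frac{2}{3} \cdot \frac{1}{284} \cdot 20175}{-2200} = \frac{6725}{142} \left(- \frac{1}{2200}\right) = - \frac{269}{12496}$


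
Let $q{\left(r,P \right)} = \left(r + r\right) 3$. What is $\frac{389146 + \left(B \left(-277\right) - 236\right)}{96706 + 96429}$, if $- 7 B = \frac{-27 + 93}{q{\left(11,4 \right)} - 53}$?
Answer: $\frac{35409092}{17575285} \approx 2.0147$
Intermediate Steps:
$q{\left(r,P \right)} = 6 r$ ($q{\left(r,P \right)} = 2 r 3 = 6 r$)
$B = - \frac{66}{91}$ ($B = - \frac{\left(-27 + 93\right) \frac{1}{6 \cdot 11 - 53}}{7} = - \frac{66 \frac{1}{66 - 53}}{7} = - \frac{66 \cdot \frac{1}{13}}{7} = \left(- \frac{1}{7}\right) \frac{66}{13} = - \frac{66}{91} \approx -0.72528$)
$\frac{389146 + \left(B \left(-277\right) - 236\right)}{96706 + 96429} = \frac{389146 - \frac{3194}{91}}{96706 + 96429} = \frac{389146 + \left(\frac{18282}{91} - 236\right)}{193135} = \left(389146 - \frac{3194}{91}\right) \frac{1}{193135} = \frac{35409092}{91} \cdot \frac{1}{193135} = \frac{35409092}{17575285}$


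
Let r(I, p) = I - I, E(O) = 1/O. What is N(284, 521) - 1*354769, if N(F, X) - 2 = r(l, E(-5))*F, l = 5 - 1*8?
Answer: -354767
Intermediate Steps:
l = -3 (l = 5 - 8 = -3)
E(O) = 1/O
r(I, p) = 0
N(F, X) = 2 (N(F, X) = 2 + 0*F = 2 + 0 = 2)
N(284, 521) - 1*354769 = 2 - 1*354769 = 2 - 354769 = -354767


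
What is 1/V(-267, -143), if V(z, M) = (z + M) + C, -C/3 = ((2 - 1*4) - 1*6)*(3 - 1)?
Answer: -1/362 ≈ -0.0027624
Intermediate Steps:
C = 48 (C = -3*((2 - 1*4) - 1*6)*(3 - 1) = -3*((2 - 4) - 6)*2 = -3*(-2 - 6)*2 = -(-24)*2 = -3*(-16) = 48)
V(z, M) = 48 + M + z (V(z, M) = (z + M) + 48 = (M + z) + 48 = 48 + M + z)
1/V(-267, -143) = 1/(48 - 143 - 267) = 1/(-362) = -1/362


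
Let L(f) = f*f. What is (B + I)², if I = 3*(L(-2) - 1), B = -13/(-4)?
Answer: 2401/16 ≈ 150.06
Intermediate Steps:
L(f) = f²
B = 13/4 (B = -13*(-¼) = 13/4 ≈ 3.2500)
I = 9 (I = 3*((-2)² - 1) = 3*(4 - 1) = 3*3 = 9)
(B + I)² = (13/4 + 9)² = (49/4)² = 2401/16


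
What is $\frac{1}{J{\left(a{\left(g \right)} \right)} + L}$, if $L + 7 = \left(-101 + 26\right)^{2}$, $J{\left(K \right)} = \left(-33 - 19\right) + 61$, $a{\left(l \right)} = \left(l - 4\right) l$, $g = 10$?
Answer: $\frac{1}{5627} \approx 0.00017771$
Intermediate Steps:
$a{\left(l \right)} = l \left(-4 + l\right)$ ($a{\left(l \right)} = \left(-4 + l\right) l = l \left(-4 + l\right)$)
$J{\left(K \right)} = 9$ ($J{\left(K \right)} = -52 + 61 = 9$)
$L = 5618$ ($L = -7 + \left(-101 + 26\right)^{2} = -7 + \left(-75\right)^{2} = -7 + 5625 = 5618$)
$\frac{1}{J{\left(a{\left(g \right)} \right)} + L} = \frac{1}{9 + 5618} = \frac{1}{5627}$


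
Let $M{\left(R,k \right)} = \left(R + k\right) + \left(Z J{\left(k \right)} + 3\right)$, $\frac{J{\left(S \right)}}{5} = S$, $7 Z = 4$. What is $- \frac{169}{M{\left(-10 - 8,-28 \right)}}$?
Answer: $\frac{169}{123} \approx 1.374$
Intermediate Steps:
$Z = \frac{4}{7}$ ($Z = \frac{1}{7} \cdot 4 = \frac{4}{7} \approx 0.57143$)
$J{\left(S \right)} = 5 S$
$M{\left(R,k \right)} = 3 + R + \frac{27 k}{7}$ ($M{\left(R,k \right)} = \left(R + k\right) + \left(\frac{4 \cdot 5 k}{7} + 3\right) = \left(R + k\right) + \left(\frac{20 k}{7} + 3\right) = \left(R + k\right) + \left(3 + \frac{20 k}{7}\right) = 3 + R + \frac{27 k}{7}$)
$- \frac{169}{M{\left(-10 - 8,-28 \right)}} = - \frac{169}{3 - 18 + \frac{27}{7} \left(-28\right)} = - \frac{169}{3 - 18 - 108} = - \frac{169}{-123} = \left(-169\right) \left(- \frac{1}{123}\right) = \frac{169}{123}$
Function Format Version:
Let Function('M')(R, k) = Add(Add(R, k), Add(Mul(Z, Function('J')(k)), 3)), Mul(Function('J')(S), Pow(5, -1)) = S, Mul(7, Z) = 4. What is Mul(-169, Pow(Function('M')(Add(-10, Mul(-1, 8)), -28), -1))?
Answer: Rational(169, 123) ≈ 1.3740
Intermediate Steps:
Z = Rational(4, 7) (Z = Mul(Rational(1, 7), 4) = Rational(4, 7) ≈ 0.57143)
Function('J')(S) = Mul(5, S)
Function('M')(R, k) = Add(3, R, Mul(Rational(27, 7), k)) (Function('M')(R, k) = Add(Add(R, k), Add(Mul(Rational(4, 7), Mul(5, k)), 3)) = Add(Add(R, k), Add(Mul(Rational(20, 7), k), 3)) = Add(Add(R, k), Add(3, Mul(Rational(20, 7), k))) = Add(3, R, Mul(Rational(27, 7), k)))
Mul(-169, Pow(Function('M')(Add(-10, Mul(-1, 8)), -28), -1)) = Mul(-169, Pow(Add(3, Add(-10, Mul(-1, 8)), Mul(Rational(27, 7), -28)), -1)) = Mul(-169, Pow(Add(3, Add(-10, -8), -108), -1)) = Mul(-169, Pow(Add(3, -18, -108), -1)) = Mul(-169, Pow(-123, -1)) = Mul(-169, Rational(-1, 123)) = Rational(169, 123)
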